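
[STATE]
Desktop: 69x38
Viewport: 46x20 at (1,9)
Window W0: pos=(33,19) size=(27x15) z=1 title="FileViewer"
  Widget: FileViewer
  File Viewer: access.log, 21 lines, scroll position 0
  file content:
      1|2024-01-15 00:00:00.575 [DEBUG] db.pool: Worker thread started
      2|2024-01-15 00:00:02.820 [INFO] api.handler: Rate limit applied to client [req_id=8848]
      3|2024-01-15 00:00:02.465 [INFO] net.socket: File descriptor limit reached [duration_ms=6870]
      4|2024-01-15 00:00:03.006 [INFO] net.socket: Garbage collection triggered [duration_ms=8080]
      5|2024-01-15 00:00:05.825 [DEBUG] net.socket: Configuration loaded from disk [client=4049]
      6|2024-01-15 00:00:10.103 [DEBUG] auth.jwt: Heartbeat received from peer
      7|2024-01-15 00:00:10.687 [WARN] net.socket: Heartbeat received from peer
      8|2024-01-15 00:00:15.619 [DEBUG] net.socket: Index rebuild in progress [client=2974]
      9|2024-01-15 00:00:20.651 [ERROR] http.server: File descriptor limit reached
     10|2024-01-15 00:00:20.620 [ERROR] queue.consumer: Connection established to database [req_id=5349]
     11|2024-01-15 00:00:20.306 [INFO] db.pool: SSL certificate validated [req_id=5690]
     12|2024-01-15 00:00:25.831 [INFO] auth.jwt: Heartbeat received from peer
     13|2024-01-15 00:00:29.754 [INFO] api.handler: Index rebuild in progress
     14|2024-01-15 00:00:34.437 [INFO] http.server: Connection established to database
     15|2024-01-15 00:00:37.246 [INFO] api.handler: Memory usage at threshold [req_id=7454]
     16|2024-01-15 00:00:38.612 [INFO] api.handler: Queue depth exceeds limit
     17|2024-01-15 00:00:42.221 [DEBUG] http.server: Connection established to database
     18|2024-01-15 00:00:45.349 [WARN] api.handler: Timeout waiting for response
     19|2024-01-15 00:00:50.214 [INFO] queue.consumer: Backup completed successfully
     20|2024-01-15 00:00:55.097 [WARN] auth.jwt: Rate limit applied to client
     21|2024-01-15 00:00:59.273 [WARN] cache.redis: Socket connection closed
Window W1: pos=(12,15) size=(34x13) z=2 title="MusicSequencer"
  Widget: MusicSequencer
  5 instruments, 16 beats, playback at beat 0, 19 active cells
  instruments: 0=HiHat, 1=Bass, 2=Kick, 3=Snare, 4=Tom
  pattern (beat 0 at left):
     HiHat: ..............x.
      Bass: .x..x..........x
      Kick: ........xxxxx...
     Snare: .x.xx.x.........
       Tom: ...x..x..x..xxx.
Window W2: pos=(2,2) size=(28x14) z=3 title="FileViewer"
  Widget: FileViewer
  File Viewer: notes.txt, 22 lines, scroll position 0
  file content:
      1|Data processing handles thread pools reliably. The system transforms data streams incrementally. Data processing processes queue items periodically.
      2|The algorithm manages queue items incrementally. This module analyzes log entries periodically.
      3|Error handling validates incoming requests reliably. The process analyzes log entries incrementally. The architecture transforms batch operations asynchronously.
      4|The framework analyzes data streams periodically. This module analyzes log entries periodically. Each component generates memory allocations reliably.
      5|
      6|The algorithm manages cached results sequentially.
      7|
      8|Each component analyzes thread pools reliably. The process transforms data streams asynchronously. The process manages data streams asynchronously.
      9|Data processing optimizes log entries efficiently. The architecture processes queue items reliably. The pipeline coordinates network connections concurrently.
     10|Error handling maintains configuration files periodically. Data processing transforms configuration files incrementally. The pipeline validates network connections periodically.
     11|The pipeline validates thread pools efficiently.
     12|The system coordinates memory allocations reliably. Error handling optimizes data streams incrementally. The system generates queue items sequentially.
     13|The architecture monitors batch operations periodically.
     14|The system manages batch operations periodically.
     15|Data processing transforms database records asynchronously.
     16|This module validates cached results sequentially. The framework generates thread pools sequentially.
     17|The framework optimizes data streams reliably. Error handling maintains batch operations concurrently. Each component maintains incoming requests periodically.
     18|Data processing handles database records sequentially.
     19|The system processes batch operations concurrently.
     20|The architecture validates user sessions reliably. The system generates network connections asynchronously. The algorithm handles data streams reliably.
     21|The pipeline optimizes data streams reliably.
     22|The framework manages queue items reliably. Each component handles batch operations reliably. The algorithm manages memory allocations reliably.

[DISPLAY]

 ┃                         ░┃                 
 ┃The algorithm manages cac░┃                 
 ┃                         ░┃                 
 ┃Each component analyzes t░┃                 
 ┃Data processing optimizes░┃                 
 ┃Error handling maintains ▼┃                 
 ┗━━━━━━━━━━━━━━━━━━━━━━━━━━┛━━━━━━━━━━━━━━━┓ 
           ┃ MusicSequencer                 ┃ 
           ┠────────────────────────────────┨ 
           ┃      ▼123456789012345          ┃ 
           ┃ HiHat··············█·          ┃━
           ┃  Bass·█··█··········█          ┃ 
           ┃  Kick········█████···          ┃─
           ┃ Snare·█·██·█·········          ┃0
           ┃   Tom···█··█··█··███·          ┃0
           ┃                                ┃0
           ┃                                ┃0
           ┃                                ┃0
           ┗━━━━━━━━━━━━━━━━━━━━━━━━━━━━━━━━┛0
                                ┃2024-01-15 00


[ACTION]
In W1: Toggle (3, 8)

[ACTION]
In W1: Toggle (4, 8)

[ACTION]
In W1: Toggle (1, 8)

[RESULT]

 ┃                         ░┃                 
 ┃The algorithm manages cac░┃                 
 ┃                         ░┃                 
 ┃Each component analyzes t░┃                 
 ┃Data processing optimizes░┃                 
 ┃Error handling maintains ▼┃                 
 ┗━━━━━━━━━━━━━━━━━━━━━━━━━━┛━━━━━━━━━━━━━━━┓ 
           ┃ MusicSequencer                 ┃ 
           ┠────────────────────────────────┨ 
           ┃      ▼123456789012345          ┃ 
           ┃ HiHat··············█·          ┃━
           ┃  Bass·█··█···█······█          ┃ 
           ┃  Kick········█████···          ┃─
           ┃ Snare·█·██·█·█·······          ┃0
           ┃   Tom···█··█·██··███·          ┃0
           ┃                                ┃0
           ┃                                ┃0
           ┃                                ┃0
           ┗━━━━━━━━━━━━━━━━━━━━━━━━━━━━━━━━┛0
                                ┃2024-01-15 00


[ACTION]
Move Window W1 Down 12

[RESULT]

 ┃                         ░┃                 
 ┃The algorithm manages cac░┃                 
 ┃                         ░┃                 
 ┃Each component analyzes t░┃                 
 ┃Data processing optimizes░┃                 
 ┃Error handling maintains ▼┃                 
 ┗━━━━━━━━━━━━━━━━━━━━━━━━━━┛                 
                                              
                                              
                                              
                                ┏━━━━━━━━━━━━━
                                ┃ FileViewer  
                                ┠─────────────
                                ┃2024-01-15 00
                                ┃2024-01-15 00
                                ┃2024-01-15 00
           ┏━━━━━━━━━━━━━━━━━━━━━━━━━━━━━━━━┓0
           ┃ MusicSequencer                 ┃0
           ┠────────────────────────────────┨0
           ┃      ▼123456789012345          ┃0


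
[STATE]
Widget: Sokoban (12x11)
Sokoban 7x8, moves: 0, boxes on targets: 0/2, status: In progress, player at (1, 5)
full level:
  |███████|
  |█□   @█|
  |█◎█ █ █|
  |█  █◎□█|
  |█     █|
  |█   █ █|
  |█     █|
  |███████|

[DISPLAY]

███████     
█□   @█     
█◎█ █ █     
█  █◎□█     
█     █     
█   █ █     
█     █     
███████     
Moves: 0  0/
            
            


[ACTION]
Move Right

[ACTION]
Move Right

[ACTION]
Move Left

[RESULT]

███████     
█□  @ █     
█◎█ █ █     
█  █◎□█     
█     █     
█   █ █     
█     █     
███████     
Moves: 1  0/
            
            


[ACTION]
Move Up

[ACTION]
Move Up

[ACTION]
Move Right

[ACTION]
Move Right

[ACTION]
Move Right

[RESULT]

███████     
█□   @█     
█◎█ █ █     
█  █◎□█     
█     █     
█   █ █     
█     █     
███████     
Moves: 2  0/
            
            


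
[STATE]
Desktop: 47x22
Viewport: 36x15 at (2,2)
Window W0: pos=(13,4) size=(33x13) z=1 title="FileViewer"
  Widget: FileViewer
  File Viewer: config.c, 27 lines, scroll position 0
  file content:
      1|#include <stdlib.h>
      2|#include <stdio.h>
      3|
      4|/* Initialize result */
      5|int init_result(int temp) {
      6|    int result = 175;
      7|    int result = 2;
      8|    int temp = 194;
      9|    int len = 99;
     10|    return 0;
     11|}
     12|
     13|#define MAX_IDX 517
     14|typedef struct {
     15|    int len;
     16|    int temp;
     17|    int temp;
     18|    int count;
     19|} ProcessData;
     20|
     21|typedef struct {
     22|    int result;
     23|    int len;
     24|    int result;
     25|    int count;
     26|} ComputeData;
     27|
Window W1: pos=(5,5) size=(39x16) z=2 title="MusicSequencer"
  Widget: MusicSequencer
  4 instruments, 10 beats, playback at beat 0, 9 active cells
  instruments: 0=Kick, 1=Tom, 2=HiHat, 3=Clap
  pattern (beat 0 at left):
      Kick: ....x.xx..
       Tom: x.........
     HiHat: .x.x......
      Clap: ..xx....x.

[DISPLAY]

                                    
                                    
           ┏━━━━━━━━━━━━━━━━━━━━━━━━
   ┏━━━━━━━━━━━━━━━━━━━━━━━━━━━━━━━━
   ┃ MusicSequencer                 
   ┠────────────────────────────────
   ┃      ▼123456789                
   ┃  Kick····█·██··                
   ┃   Tom█·········                
   ┃ HiHat·█·█······                
   ┃  Clap··██····█·                
   ┃                                
   ┃                                
   ┃                                
   ┃                                


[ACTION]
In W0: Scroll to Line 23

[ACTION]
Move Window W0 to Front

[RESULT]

                                    
                                    
           ┏━━━━━━━━━━━━━━━━━━━━━━━━
   ┏━━━━━━━┃ FileViewer             
   ┃ MusicS┠────────────────────────
   ┠───────┃} ProcessData;          
   ┃      ▼┃                        
   ┃  Kick·┃typedef struct {        
   ┃   Tom█┃    int result;         
   ┃ HiHat·┃    int len;            
   ┃  Clap·┃    int result;         
   ┃       ┃    int count;          
   ┃       ┃} ComputeData;          
   ┃       ┃                        
   ┃       ┗━━━━━━━━━━━━━━━━━━━━━━━━


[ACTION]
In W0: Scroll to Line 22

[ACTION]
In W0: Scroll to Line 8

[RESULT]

                                    
                                    
           ┏━━━━━━━━━━━━━━━━━━━━━━━━
   ┏━━━━━━━┃ FileViewer             
   ┃ MusicS┠────────────────────────
   ┠───────┃    int temp = 194;     
   ┃      ▼┃    int len = 99;       
   ┃  Kick·┃    return 0;           
   ┃   Tom█┃}                       
   ┃ HiHat·┃                        
   ┃  Clap·┃#define MAX_IDX 517     
   ┃       ┃typedef struct {        
   ┃       ┃    int len;            
   ┃       ┃    int temp;           
   ┃       ┗━━━━━━━━━━━━━━━━━━━━━━━━


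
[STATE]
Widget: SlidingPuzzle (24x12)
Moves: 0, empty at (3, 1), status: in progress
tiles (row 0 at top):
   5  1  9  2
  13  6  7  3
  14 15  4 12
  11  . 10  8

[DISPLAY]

┌────┬────┬────┬────┐   
│  5 │  1 │  9 │  2 │   
├────┼────┼────┼────┤   
│ 13 │  6 │  7 │  3 │   
├────┼────┼────┼────┤   
│ 14 │ 15 │  4 │ 12 │   
├────┼────┼────┼────┤   
│ 11 │    │ 10 │  8 │   
└────┴────┴────┴────┘   
Moves: 0                
                        
                        


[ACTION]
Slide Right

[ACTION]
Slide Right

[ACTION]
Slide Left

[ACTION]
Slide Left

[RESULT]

┌────┬────┬────┬────┐   
│  5 │  1 │  9 │  2 │   
├────┼────┼────┼────┤   
│ 13 │  6 │  7 │  3 │   
├────┼────┼────┼────┤   
│ 14 │ 15 │  4 │ 12 │   
├────┼────┼────┼────┤   
│ 11 │ 10 │    │  8 │   
└────┴────┴────┴────┘   
Moves: 3                
                        
                        


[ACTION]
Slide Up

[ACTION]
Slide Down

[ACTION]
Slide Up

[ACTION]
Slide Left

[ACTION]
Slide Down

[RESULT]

┌────┬────┬────┬────┐   
│  5 │  1 │  9 │  2 │   
├────┼────┼────┼────┤   
│ 13 │  6 │  7 │  3 │   
├────┼────┼────┼────┤   
│ 14 │ 15 │  4 │    │   
├────┼────┼────┼────┤   
│ 11 │ 10 │  8 │ 12 │   
└────┴────┴────┴────┘   
Moves: 7                
                        
                        


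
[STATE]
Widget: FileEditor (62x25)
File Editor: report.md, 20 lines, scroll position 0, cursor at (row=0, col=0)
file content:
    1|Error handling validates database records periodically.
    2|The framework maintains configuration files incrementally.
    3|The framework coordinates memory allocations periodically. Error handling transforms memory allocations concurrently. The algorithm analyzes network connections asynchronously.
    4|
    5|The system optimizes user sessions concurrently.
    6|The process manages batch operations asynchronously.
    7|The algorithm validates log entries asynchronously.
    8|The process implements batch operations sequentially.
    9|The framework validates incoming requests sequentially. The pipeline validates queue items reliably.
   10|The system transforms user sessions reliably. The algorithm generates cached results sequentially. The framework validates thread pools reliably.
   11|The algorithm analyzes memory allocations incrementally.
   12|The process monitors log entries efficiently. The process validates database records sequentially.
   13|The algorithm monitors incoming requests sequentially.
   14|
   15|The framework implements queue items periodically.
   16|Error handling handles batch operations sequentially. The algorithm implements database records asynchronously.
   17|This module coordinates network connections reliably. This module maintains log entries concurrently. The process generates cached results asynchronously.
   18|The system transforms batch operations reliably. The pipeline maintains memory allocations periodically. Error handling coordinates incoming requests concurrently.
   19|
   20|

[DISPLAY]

█rror handling validates database records periodically.      ▲
The framework maintains configuration files incrementally.   █
The framework coordinates memory allocations periodically. Er░
                                                             ░
The system optimizes user sessions concurrently.             ░
The process manages batch operations asynchronously.         ░
The algorithm validates log entries asynchronously.          ░
The process implements batch operations sequentially.        ░
The framework validates incoming requests sequentially. The p░
The system transforms user sessions reliably. The algorithm g░
The algorithm analyzes memory allocations incrementally.     ░
The process monitors log entries efficiently. The process val░
The algorithm monitors incoming requests sequentially.       ░
                                                             ░
The framework implements queue items periodically.           ░
Error handling handles batch operations sequentially. The alg░
This module coordinates network connections reliably. This mo░
The system transforms batch operations reliably. The pipeline░
                                                             ░
                                                             ░
                                                             ░
                                                             ░
                                                             ░
                                                             ░
                                                             ▼


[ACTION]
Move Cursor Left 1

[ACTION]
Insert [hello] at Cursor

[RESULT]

hello█rror handling validates database records periodically. ▲
The framework maintains configuration files incrementally.   █
The framework coordinates memory allocations periodically. Er░
                                                             ░
The system optimizes user sessions concurrently.             ░
The process manages batch operations asynchronously.         ░
The algorithm validates log entries asynchronously.          ░
The process implements batch operations sequentially.        ░
The framework validates incoming requests sequentially. The p░
The system transforms user sessions reliably. The algorithm g░
The algorithm analyzes memory allocations incrementally.     ░
The process monitors log entries efficiently. The process val░
The algorithm monitors incoming requests sequentially.       ░
                                                             ░
The framework implements queue items periodically.           ░
Error handling handles batch operations sequentially. The alg░
This module coordinates network connections reliably. This mo░
The system transforms batch operations reliably. The pipeline░
                                                             ░
                                                             ░
                                                             ░
                                                             ░
                                                             ░
                                                             ░
                                                             ▼


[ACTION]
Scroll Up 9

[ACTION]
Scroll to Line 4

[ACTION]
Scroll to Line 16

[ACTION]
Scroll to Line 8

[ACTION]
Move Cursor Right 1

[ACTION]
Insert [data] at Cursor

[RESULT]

helloEdata█ror handling validates database records periodical▲
The framework maintains configuration files incrementally.   █
The framework coordinates memory allocations periodically. Er░
                                                             ░
The system optimizes user sessions concurrently.             ░
The process manages batch operations asynchronously.         ░
The algorithm validates log entries asynchronously.          ░
The process implements batch operations sequentially.        ░
The framework validates incoming requests sequentially. The p░
The system transforms user sessions reliably. The algorithm g░
The algorithm analyzes memory allocations incrementally.     ░
The process monitors log entries efficiently. The process val░
The algorithm monitors incoming requests sequentially.       ░
                                                             ░
The framework implements queue items periodically.           ░
Error handling handles batch operations sequentially. The alg░
This module coordinates network connections reliably. This mo░
The system transforms batch operations reliably. The pipeline░
                                                             ░
                                                             ░
                                                             ░
                                                             ░
                                                             ░
                                                             ░
                                                             ▼


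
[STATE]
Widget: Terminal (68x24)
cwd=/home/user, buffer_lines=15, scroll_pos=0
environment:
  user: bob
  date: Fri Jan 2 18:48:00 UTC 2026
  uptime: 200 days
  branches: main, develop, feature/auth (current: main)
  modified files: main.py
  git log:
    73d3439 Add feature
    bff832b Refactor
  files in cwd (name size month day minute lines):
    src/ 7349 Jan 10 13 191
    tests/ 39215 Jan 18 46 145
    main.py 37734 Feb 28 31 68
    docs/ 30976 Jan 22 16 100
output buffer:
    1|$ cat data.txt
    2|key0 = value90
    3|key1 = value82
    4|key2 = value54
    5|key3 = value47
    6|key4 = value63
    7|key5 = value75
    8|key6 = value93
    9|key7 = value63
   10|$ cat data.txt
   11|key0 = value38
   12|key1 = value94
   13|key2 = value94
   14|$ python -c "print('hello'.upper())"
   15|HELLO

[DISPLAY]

$ cat data.txt                                                      
key0 = value90                                                      
key1 = value82                                                      
key2 = value54                                                      
key3 = value47                                                      
key4 = value63                                                      
key5 = value75                                                      
key6 = value93                                                      
key7 = value63                                                      
$ cat data.txt                                                      
key0 = value38                                                      
key1 = value94                                                      
key2 = value94                                                      
$ python -c "print('hello'.upper())"                                
HELLO                                                               
$ █                                                                 
                                                                    
                                                                    
                                                                    
                                                                    
                                                                    
                                                                    
                                                                    
                                                                    


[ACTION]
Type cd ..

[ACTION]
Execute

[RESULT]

$ cat data.txt                                                      
key0 = value90                                                      
key1 = value82                                                      
key2 = value54                                                      
key3 = value47                                                      
key4 = value63                                                      
key5 = value75                                                      
key6 = value93                                                      
key7 = value63                                                      
$ cat data.txt                                                      
key0 = value38                                                      
key1 = value94                                                      
key2 = value94                                                      
$ python -c "print('hello'.upper())"                                
HELLO                                                               
$ cd ..                                                             
                                                                    
$ █                                                                 
                                                                    
                                                                    
                                                                    
                                                                    
                                                                    
                                                                    


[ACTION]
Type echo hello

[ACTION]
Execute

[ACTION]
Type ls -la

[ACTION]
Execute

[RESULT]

key0 = value90                                                      
key1 = value82                                                      
key2 = value54                                                      
key3 = value47                                                      
key4 = value63                                                      
key5 = value75                                                      
key6 = value93                                                      
key7 = value63                                                      
$ cat data.txt                                                      
key0 = value38                                                      
key1 = value94                                                      
key2 = value94                                                      
$ python -c "print('hello'.upper())"                                
HELLO                                                               
$ cd ..                                                             
                                                                    
$ echo hello                                                        
hello                                                               
$ ls -la                                                            
drwxr-xr-x  1 bob group     7349 Jan 10 10:13 src/                  
drwxr-xr-x  1 bob group    39215 Jan 18 10:46 tests/                
-rw-r--r--  1 bob group    37734 Feb 28 10:31 main.py               
drwxr-xr-x  1 bob group    30976 Jan 22 10:16 docs/                 
$ █                                                                 


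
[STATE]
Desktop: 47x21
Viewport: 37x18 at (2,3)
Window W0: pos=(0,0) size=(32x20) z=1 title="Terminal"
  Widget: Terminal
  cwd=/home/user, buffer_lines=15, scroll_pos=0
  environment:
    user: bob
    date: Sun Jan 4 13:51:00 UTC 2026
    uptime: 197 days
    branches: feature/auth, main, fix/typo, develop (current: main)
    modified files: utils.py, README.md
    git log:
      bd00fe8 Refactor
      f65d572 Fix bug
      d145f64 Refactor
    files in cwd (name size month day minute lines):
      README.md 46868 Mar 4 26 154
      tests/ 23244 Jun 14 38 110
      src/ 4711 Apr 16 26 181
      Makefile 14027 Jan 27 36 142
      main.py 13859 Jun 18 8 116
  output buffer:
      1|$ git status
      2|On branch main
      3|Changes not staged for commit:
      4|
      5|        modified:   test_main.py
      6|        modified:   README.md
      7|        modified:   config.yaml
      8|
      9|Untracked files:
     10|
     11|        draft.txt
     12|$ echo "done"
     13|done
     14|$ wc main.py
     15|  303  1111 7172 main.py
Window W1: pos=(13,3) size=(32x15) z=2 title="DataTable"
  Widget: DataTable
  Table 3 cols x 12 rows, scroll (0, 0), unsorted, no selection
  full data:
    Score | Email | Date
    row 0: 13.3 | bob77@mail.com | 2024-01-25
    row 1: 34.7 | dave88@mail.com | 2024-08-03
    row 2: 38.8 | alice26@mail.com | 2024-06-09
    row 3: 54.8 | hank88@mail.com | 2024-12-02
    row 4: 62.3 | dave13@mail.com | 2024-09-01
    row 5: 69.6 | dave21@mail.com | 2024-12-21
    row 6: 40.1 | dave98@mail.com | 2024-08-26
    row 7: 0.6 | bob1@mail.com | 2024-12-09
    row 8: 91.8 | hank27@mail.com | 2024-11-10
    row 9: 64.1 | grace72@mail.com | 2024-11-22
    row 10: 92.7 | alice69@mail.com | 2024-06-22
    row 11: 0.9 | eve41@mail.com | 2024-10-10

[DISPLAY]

 git status┏━━━━━━━━━━━━━━━━━━━━━━━━━
n branch ma┃ DataTable               
hanges not ┠─────────────────────────
           ┃Score│Email           │Da
       modi┃─────┼────────────────┼──
       modi┃13.3 │bob77@mail.com  │20
       modi┃34.7 │dave88@mail.com │20
           ┃38.8 │alice26@mail.com│20
ntracked fi┃54.8 │hank88@mail.com │20
           ┃62.3 │dave13@mail.com │20
       draf┃69.6 │dave21@mail.com │20
 echo "done┃40.1 │dave98@mail.com │20
one        ┃0.6  │bob1@mail.com   │20
 wc main.py┃91.8 │hank27@mail.com │20
 303  1111 ┗━━━━━━━━━━━━━━━━━━━━━━━━━
 █                           ┃       
━━━━━━━━━━━━━━━━━━━━━━━━━━━━━┛       
                                     


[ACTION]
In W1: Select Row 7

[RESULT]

 git status┏━━━━━━━━━━━━━━━━━━━━━━━━━
n branch ma┃ DataTable               
hanges not ┠─────────────────────────
           ┃Score│Email           │Da
       modi┃─────┼────────────────┼──
       modi┃13.3 │bob77@mail.com  │20
       modi┃34.7 │dave88@mail.com │20
           ┃38.8 │alice26@mail.com│20
ntracked fi┃54.8 │hank88@mail.com │20
           ┃62.3 │dave13@mail.com │20
       draf┃69.6 │dave21@mail.com │20
 echo "done┃40.1 │dave98@mail.com │20
one        ┃>.6  │bob1@mail.com   │20
 wc main.py┃91.8 │hank27@mail.com │20
 303  1111 ┗━━━━━━━━━━━━━━━━━━━━━━━━━
 █                           ┃       
━━━━━━━━━━━━━━━━━━━━━━━━━━━━━┛       
                                     


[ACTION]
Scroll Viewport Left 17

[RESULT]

┃$ git status┏━━━━━━━━━━━━━━━━━━━━━━━
┃On branch ma┃ DataTable             
┃Changes not ┠───────────────────────
┃            ┃Score│Email           │
┃        modi┃─────┼────────────────┼
┃        modi┃13.3 │bob77@mail.com  │
┃        modi┃34.7 │dave88@mail.com │
┃            ┃38.8 │alice26@mail.com│
┃Untracked fi┃54.8 │hank88@mail.com │
┃            ┃62.3 │dave13@mail.com │
┃        draf┃69.6 │dave21@mail.com │
┃$ echo "done┃40.1 │dave98@mail.com │
┃done        ┃>.6  │bob1@mail.com   │
┃$ wc main.py┃91.8 │hank27@mail.com │
┃  303  1111 ┗━━━━━━━━━━━━━━━━━━━━━━━
┃$ █                           ┃     
┗━━━━━━━━━━━━━━━━━━━━━━━━━━━━━━┛     
                                     


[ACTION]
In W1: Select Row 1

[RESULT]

┃$ git status┏━━━━━━━━━━━━━━━━━━━━━━━
┃On branch ma┃ DataTable             
┃Changes not ┠───────────────────────
┃            ┃Score│Email           │
┃        modi┃─────┼────────────────┼
┃        modi┃13.3 │bob77@mail.com  │
┃        modi┃>4.7 │dave88@mail.com │
┃            ┃38.8 │alice26@mail.com│
┃Untracked fi┃54.8 │hank88@mail.com │
┃            ┃62.3 │dave13@mail.com │
┃        draf┃69.6 │dave21@mail.com │
┃$ echo "done┃40.1 │dave98@mail.com │
┃done        ┃0.6  │bob1@mail.com   │
┃$ wc main.py┃91.8 │hank27@mail.com │
┃  303  1111 ┗━━━━━━━━━━━━━━━━━━━━━━━
┃$ █                           ┃     
┗━━━━━━━━━━━━━━━━━━━━━━━━━━━━━━┛     
                                     


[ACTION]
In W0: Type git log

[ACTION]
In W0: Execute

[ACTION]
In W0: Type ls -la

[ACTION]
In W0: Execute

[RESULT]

┃        draf┏━━━━━━━━━━━━━━━━━━━━━━━
┃$ echo "done┃ DataTable             
┃done        ┠───────────────────────
┃$ wc main.py┃Score│Email           │
┃  303  1111 ┃─────┼────────────────┼
┃$ git log   ┃13.3 │bob77@mail.com  │
┃bd00fe8 Refa┃>4.7 │dave88@mail.com │
┃f65d572 Fix ┃38.8 │alice26@mail.com│
┃d145f64 Refa┃54.8 │hank88@mail.com │
┃$ ls -la    ┃62.3 │dave13@mail.com │
┃-rw-r--r--  ┃69.6 │dave21@mail.com │
┃drwxr-xr-x  ┃40.1 │dave98@mail.com │
┃drwxr-xr-x  ┃0.6  │bob1@mail.com   │
┃-rw-r--r--  ┃91.8 │hank27@mail.com │
┃-rw-r--r--  ┗━━━━━━━━━━━━━━━━━━━━━━━
┃$ █                           ┃     
┗━━━━━━━━━━━━━━━━━━━━━━━━━━━━━━┛     
                                     


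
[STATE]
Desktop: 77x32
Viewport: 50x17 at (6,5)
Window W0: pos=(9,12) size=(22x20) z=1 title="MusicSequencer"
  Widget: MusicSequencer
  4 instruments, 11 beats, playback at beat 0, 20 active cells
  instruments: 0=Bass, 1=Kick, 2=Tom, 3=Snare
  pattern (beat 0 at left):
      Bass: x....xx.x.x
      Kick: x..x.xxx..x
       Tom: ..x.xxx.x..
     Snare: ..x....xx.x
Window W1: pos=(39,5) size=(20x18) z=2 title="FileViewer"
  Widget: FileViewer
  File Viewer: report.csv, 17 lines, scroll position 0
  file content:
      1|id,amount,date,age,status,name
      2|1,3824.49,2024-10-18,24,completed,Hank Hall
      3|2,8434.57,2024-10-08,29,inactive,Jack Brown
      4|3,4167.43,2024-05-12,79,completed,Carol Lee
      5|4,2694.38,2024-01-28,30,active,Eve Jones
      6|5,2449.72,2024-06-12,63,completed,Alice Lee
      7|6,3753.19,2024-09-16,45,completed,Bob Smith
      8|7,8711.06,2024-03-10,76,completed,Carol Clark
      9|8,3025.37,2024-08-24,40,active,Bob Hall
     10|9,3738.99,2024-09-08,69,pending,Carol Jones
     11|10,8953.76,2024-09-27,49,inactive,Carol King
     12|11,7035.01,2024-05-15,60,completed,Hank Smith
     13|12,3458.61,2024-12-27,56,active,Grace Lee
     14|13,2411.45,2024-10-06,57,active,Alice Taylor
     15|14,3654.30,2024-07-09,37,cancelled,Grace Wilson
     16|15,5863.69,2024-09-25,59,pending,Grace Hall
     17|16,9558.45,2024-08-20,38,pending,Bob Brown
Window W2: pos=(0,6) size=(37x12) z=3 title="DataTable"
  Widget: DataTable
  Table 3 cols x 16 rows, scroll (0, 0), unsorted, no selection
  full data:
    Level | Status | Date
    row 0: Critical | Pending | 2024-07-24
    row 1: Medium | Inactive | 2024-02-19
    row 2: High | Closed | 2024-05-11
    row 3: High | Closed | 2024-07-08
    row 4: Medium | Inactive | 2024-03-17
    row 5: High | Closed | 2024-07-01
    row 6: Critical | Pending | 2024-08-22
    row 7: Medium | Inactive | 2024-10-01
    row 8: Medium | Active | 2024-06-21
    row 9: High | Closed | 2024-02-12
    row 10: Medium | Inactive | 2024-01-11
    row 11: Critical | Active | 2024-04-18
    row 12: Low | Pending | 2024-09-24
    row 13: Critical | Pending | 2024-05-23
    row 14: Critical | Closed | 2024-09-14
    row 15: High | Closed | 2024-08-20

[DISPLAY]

                                 ┏━━━━━━━━━━━━━━━━
━━━━━━━━━━━━━━━━━━━━━━━━━━━━━━┓  ┃ FileViewer     
Table                         ┃  ┠────────────────
──────────────────────────────┨  ┃id,amount,date,a
   │Status  │Date             ┃  ┃1,3824.49,2024-1
───┼────────┼──────────       ┃  ┃2,8434.57,2024-1
cal│Pending │2024-07-24       ┃  ┃3,4167.43,2024-0
m  │Inactive│2024-02-19       ┃  ┃4,2694.38,2024-0
   │Closed  │2024-05-11       ┃  ┃5,2449.72,2024-0
   │Closed  │2024-07-08       ┃  ┃6,3753.19,2024-0
m  │Inactive│2024-03-17       ┃  ┃7,8711.06,2024-0
   │Closed  │2024-07-01       ┃  ┃8,3025.37,2024-0
━━━━━━━━━━━━━━━━━━━━━━━━━━━━━━┛  ┃9,3738.99,2024-0
   ┃   Tom··█·███·█··   ┃        ┃10,8953.76,2024-
   ┃ Snare··█····██·█   ┃        ┃11,7035.01,2024-
   ┃                    ┃        ┃12,3458.61,2024-
   ┃                    ┃        ┃13,2411.45,2024-


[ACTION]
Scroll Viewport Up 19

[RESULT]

                                                  
                                                  
                                                  
                                                  
                                                  
                                 ┏━━━━━━━━━━━━━━━━
━━━━━━━━━━━━━━━━━━━━━━━━━━━━━━┓  ┃ FileViewer     
Table                         ┃  ┠────────────────
──────────────────────────────┨  ┃id,amount,date,a
   │Status  │Date             ┃  ┃1,3824.49,2024-1
───┼────────┼──────────       ┃  ┃2,8434.57,2024-1
cal│Pending │2024-07-24       ┃  ┃3,4167.43,2024-0
m  │Inactive│2024-02-19       ┃  ┃4,2694.38,2024-0
   │Closed  │2024-05-11       ┃  ┃5,2449.72,2024-0
   │Closed  │2024-07-08       ┃  ┃6,3753.19,2024-0
m  │Inactive│2024-03-17       ┃  ┃7,8711.06,2024-0
   │Closed  │2024-07-01       ┃  ┃8,3025.37,2024-0


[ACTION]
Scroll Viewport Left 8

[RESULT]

                                                  
                                                  
                                                  
                                                  
                                                  
                                       ┏━━━━━━━━━━
┏━━━━━━━━━━━━━━━━━━━━━━━━━━━━━━━━━━━┓  ┃ FileViewe
┃ DataTable                         ┃  ┠──────────
┠───────────────────────────────────┨  ┃id,amount,
┃Level   │Status  │Date             ┃  ┃1,3824.49,
┃────────┼────────┼──────────       ┃  ┃2,8434.57,
┃Critical│Pending │2024-07-24       ┃  ┃3,4167.43,
┃Medium  │Inactive│2024-02-19       ┃  ┃4,2694.38,
┃High    │Closed  │2024-05-11       ┃  ┃5,2449.72,
┃High    │Closed  │2024-07-08       ┃  ┃6,3753.19,
┃Medium  │Inactive│2024-03-17       ┃  ┃7,8711.06,
┃High    │Closed  │2024-07-01       ┃  ┃8,3025.37,
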